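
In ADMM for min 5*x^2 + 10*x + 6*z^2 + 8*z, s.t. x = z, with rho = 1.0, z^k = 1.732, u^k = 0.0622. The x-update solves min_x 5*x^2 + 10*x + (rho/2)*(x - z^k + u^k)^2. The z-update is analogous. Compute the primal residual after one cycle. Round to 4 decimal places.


ADMM iteration with rho = 1.0, z^k = 1.732, u^k = 0.0622
Step 1: x-update.
Minimize 5*x^2 + 10*x + (1.0/2)*(x - 1.732 + 0.0622)^2
FOC: (2*5 + 1.0)*x = -10 + 1.0*(1.732 - 0.0622)
x^{k+1} = -0.7573
Step 2: z-update.
Minimize 6*z^2 + 8*z + (1.0/2)*(-0.7573 - z + 0.0622)^2
FOC: (2*6 + 1.0)*z = -8 + 1.0*(-0.7573 + 0.0622)
z^{k+1} = -0.6689
Step 3: u-update.
u^{k+1} = 0.0622 - 0.7573 + 0.6689 = -0.0262
Step 4: Primal residual = |-0.7573 + 0.6689| = 0.0884


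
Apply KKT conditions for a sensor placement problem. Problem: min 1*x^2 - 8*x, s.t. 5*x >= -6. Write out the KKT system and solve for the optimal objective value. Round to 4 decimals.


Step 1: Try lambda = 0 (constraint inactive).
Stationarity: 2*1*x - 8 = 0
x* = 8/(2*1) = 4.0
Check constraint: 5*4.0 = 20.0 >= -6 -- satisfied.
Step 2: Compute optimal value.
f(x*) = 1*4.0^2 - 8*4.0 = -16.0


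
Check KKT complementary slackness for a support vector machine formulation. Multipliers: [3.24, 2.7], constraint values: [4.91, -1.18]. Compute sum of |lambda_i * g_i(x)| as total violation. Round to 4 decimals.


KKT complementary slackness check:
lambda_1 * g_1 = 3.24 * 4.91 = 15.9084
lambda_2 * g_2 = 2.7 * -1.18 = -3.186
Total violation = 15.9084 + 3.186 = 19.0944


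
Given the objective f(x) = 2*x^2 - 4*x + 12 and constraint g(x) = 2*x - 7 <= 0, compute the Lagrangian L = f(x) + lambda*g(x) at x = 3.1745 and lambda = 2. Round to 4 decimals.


Step 1: Evaluate f(x).
f(3.1745) = 2*3.1745^2 - 4*3.1745 + 12 = 19.4569
Step 2: Evaluate g(x).
g(3.1745) = 2*3.1745 - 7 = -0.651
Step 3: Compute Lagrangian.
L = 19.4569 + 2*-0.651 = 18.1549


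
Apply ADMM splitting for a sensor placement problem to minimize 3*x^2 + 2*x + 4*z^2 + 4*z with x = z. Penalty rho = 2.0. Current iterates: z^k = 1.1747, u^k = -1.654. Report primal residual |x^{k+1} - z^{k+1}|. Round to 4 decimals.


ADMM iteration with rho = 2.0, z^k = 1.1747, u^k = -1.654
Step 1: x-update.
Minimize 3*x^2 + 2*x + (2.0/2)*(x - 1.1747 - 1.654)^2
FOC: (2*3 + 2.0)*x = -2 + 2.0*(1.1747 + 1.654)
x^{k+1} = 0.4572
Step 2: z-update.
Minimize 4*z^2 + 4*z + (2.0/2)*(0.4572 - z - 1.654)^2
FOC: (2*4 + 2.0)*z = -4 + 2.0*(0.4572 - 1.654)
z^{k+1} = -0.6394
Step 3: u-update.
u^{k+1} = -1.654 + 0.4572 + 0.6394 = -0.5575
Step 4: Primal residual = |0.4572 + 0.6394| = 1.0965


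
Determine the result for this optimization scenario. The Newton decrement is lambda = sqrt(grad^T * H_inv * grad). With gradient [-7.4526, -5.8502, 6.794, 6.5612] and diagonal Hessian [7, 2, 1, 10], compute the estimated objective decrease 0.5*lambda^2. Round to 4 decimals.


Step 1: H is diagonal, so H^(-1) * g = [-1.0647, -2.9251, 6.794, 0.6561].
Step 2: g^T H^(-1) g = sum_i g_i^2 / H_ii
  = (-7.4526)^2/7 + (-5.8502)^2/2 + (6.794)^2/1 + (6.5612)^2/10
  = 7.9345 + 17.1124 + 46.1584 + 4.3049 = 75.5103
Step 3: Objective decrease = 0.5 * g^T H^(-1) g = 37.7551


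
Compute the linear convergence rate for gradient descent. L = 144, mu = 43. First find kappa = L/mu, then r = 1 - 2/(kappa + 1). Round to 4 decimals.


Step 1: Compute the condition number.
kappa = L/mu = 144/43 = 3.3488
Step 2: Compute the convergence rate.
r = 1 - 2/(kappa + 1) = 1 - 2*mu/(L + mu) = (L - mu)/(L + mu) = 101/187 = 0.5401


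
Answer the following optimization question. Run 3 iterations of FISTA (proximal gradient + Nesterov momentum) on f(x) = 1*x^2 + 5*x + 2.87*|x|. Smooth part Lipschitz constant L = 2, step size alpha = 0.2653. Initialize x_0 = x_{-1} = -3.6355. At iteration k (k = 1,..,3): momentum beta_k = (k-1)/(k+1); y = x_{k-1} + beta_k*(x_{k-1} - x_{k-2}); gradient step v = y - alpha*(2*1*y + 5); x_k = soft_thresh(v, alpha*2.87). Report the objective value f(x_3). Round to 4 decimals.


FISTA on f(x) = 1*x^2 + 5*x + 2.87*|x|
L = 2, alpha = 0.2653
Iteration 1: beta = 0.0, y = -3.6355 + 0.0*(-3.6355 + 3.6355) = -3.6355
  grad(y) = -2.271, v = y - alpha*grad = -3.033
  prox(v) = soft_thresh(-3.033, 0.7614) = -2.2716
Iteration 2: beta = 0.3333, y = -2.2716 + 0.3333*(-2.2716 + 3.6355) = -1.817
  grad(y) = 1.3661, v = y - alpha*grad = -2.1794
  prox(v) = soft_thresh(-2.1794, 0.7614) = -1.418
Iteration 3: beta = 0.5, y = -1.418 + 0.5*(-1.418 + 2.2716) = -0.9912
  grad(y) = 3.0177, v = y - alpha*grad = -1.7917
  prox(v) = soft_thresh(-1.7917, 0.7614) = -1.0303
f(x_3) = 1*(-1.0303)^2 + 5*(-1.0303) + 2.87*|-1.0303| = -1.133


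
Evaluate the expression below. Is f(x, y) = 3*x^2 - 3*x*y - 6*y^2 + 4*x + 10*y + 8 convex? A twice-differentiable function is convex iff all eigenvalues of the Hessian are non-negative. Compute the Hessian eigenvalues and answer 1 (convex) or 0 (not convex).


The Hessian of f(x,y) = 3*x^2 - 3*x*y - 6*y^2 + 4*x + 10*y + 8 is:
H = [[6, -3], [-3, -12]]
Trace = 6 - 12 = -6
Determinant = 6*-12 - (-3)^2 = -81
Discriminant = (-6)^2 - 4*-81 = 360.0
Eigenvalues: lambda_1 = -12.4868, lambda_2 = 6.4868
The function is not convex.

0


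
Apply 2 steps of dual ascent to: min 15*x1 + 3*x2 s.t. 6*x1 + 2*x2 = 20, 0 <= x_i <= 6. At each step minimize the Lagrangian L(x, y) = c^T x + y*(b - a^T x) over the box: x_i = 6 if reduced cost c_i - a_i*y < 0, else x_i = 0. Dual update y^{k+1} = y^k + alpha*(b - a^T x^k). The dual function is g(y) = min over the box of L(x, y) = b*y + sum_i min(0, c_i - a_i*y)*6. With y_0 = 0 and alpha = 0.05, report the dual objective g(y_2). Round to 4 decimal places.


Dual ascent for LP: min 15*x1 + 3*x2, 6*x1 + 2*x2 = 20, 0 <= x_i <= 6
Step 1: y^k = 0.0, reduced costs: (15.0, 3.0)
  x^k = (0.0, 0.0), subgradient = b - a^T x = 20.0
  y^{k+1} = 0.0 + 0.05*20.0 = 1.0
Step 2: y^k = 1.0, reduced costs: (9.0, 1.0)
  x^k = (0.0, 0.0), subgradient = b - a^T x = 20.0
  y^{k+1} = 1.0 + 0.05*20.0 = 2.0
Dual objective at y_2 = 2.0: reduced costs (3.0, -1.0), box minimizer x = (0.0, 6.0)
g(y_2) = b*y + (c1 - a1*y)*x1 + (c2 - a2*y)*x2 = 20*2.0 + 3.0*0.0 + (-1.0)*6.0 = 40.0 + 0.0 - 6.0 = 34.0


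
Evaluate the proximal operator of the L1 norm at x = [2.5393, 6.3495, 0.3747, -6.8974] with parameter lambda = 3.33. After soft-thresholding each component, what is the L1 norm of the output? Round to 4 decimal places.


Soft-thresholding with lambda = 3.33:
prox(2.5393) = sign(2.5393)*max(|2.5393| - 3.33, 0) = 0.0
prox(6.3495) = sign(6.3495)*max(|6.3495| - 3.33, 0) = 3.0195
prox(0.3747) = sign(0.3747)*max(|0.3747| - 3.33, 0) = 0.0
prox(-6.8974) = sign(-6.8974)*max(|-6.8974| - 3.33, 0) = -3.5674
prox(x) = [0.0, 3.0195, 0.0, -3.5674]
||prox(x)||_1 = 0.0 + 3.0195 + 0.0 + 3.5674 = 6.5869


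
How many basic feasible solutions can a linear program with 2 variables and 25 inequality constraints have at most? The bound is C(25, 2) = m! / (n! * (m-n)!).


Each vertex corresponds to some choice of n active constraints out of m, so the number of vertices is at most C(m, n) = m! / (n!(m-n)!).
m = 25, n = 2
Numerator: 25 * 24
Denominator: 2! = 2
C(25, 2) = 300


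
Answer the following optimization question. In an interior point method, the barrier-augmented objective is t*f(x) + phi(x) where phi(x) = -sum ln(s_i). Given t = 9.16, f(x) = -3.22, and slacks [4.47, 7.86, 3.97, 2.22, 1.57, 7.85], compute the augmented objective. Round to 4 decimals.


Step 1: Compute log-barrier.
ln values: [1.4974, 2.0618, 1.3788, 0.7975, 0.4511, 2.0605]
phi = -(1.4974 + 2.0618 + 1.3788 + 0.7975 + 0.4511 + 2.0605) = -8.247
Step 2: Compute augmented objective.
t*f(x) = 9.16*-3.22 = -29.4952
Total = -29.4952 - 8.247 = -37.7422


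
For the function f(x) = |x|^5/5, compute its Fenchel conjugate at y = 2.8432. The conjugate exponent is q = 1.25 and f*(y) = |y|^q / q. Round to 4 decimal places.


The conjugate exponent q satisfies 1/p + 1/q = 1.
p = 5, so q = 5/(5 - 1) = 1.25
|y|^q = 2.8432^1.25 = 3.692
f*(2.8432) = 3.692 / 1.25 = 2.9536


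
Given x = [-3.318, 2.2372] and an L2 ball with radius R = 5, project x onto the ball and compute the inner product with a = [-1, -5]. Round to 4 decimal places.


Step 1: Compute ||x|| (intermediates to 6 decimals).
||x|| = sqrt((-3.318)^2 + 2.2372^2) = 4.001773
Step 2: Project.
Since ||x|| <= R, proj = x (no scaling needed).
proj(x) = [-3.318, 2.2372]
Step 3: Dot product.
a^T * proj(x) = -1*(-3.318) - 5*2.2372 = -7.868


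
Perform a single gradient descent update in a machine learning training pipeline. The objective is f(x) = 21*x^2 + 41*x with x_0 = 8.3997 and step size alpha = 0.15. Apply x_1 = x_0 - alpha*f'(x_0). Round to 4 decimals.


We compute the gradient at x_0 and apply the update.
f'(x) = 42*x + 41
f'(8.3997) = 42*8.3997 + 41 = 393.7874
x_1 = 8.3997 - 0.15*393.7874 = -50.6684


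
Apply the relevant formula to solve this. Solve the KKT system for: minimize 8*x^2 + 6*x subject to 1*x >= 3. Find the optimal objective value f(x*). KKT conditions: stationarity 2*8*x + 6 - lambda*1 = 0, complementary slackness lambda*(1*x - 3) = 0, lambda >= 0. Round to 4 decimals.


Step 1: Try lambda = 0 (constraint inactive).
x_unc = -6/(2*8) = -0.375
Check: 1*-0.375 = -0.375 < 3 -- violated!
Step 2: Constraint must be active: 1*x = 3
x* = 3/1 = 3.0
lambda = (2*8*3.0 + 6)/1 = 54.0
Step 3: Compute optimal value.
f(x*) = 8*3.0^2 + 6*3.0 = 90.0


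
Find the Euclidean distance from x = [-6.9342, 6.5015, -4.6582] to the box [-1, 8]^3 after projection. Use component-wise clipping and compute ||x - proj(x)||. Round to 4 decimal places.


Project each component onto [-1, 8].
clip(-6.9342) = -1.0, clip(6.5015) = 6.5015, clip(-4.6582) = -1.0
Projection = [-1.0, 6.5015, -1.0]
Squared diffs: [35.2147, 0.0, 13.3824]
Distance = sqrt(48.5971) = 6.9712


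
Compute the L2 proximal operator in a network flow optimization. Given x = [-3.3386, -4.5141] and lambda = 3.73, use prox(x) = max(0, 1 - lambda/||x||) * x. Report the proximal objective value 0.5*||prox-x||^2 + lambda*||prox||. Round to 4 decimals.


Step 1: Compute ||x||.
||x|| = 5.6146
Step 2: Compute scaling factor.
scale = max(0, 1 - 3.73/5.6146) = 0.3357
Step 3: prox(x) = [-1.1206, -1.5152]
||prox(x)|| = 1.8846
Step 4: Proximal objective.
0.5*||prox-x||^2 = 6.9565
lambda*||prox|| = 7.0296
Total = 13.9859


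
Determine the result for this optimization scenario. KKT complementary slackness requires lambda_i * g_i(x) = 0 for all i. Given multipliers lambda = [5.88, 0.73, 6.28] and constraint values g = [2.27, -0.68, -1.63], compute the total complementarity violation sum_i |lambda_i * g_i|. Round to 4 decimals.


KKT complementary slackness check:
lambda_1 * g_1 = 5.88 * 2.27 = 13.3476
lambda_2 * g_2 = 0.73 * -0.68 = -0.4964
lambda_3 * g_3 = 6.28 * -1.63 = -10.2364
Total violation = 13.3476 + 0.4964 + 10.2364 = 24.0804


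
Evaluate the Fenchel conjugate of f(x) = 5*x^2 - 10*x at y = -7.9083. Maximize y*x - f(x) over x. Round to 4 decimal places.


f*(y) = sup_x {y*x - a*x^2 - b*x} = sup_x {(y-b)*x - a*x^2}
FOC: (y - b) - 2a*x = 0 => x* = (y - b)/(2a)
x* = (-7.9083 + 10)/(2*5) = 0.2092
f*(-7.9083) = (y-b)^2/(4a) = (-7.9083 + 10)^2/(4*5)
= 4.3752/20 = 0.2188


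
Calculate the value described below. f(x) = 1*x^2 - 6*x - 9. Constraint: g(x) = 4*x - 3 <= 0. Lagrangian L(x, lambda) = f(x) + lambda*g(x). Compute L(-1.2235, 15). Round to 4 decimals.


Step 1: Evaluate f(x).
f(-1.2235) = 1*(-1.2235)^2 - 6*(-1.2235) - 9 = -0.162
Step 2: Evaluate g(x).
g(-1.2235) = 4*-1.2235 - 3 = -7.894
Step 3: Compute Lagrangian.
L = -0.162 + 15*-7.894 = -118.572


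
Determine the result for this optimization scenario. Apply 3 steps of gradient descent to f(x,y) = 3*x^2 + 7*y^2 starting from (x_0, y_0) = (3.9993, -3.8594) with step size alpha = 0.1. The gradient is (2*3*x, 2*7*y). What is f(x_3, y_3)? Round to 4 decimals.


Gradient descent on f(x,y) = 3*x^2 + 7*y^2.
Starting point: (3.9993, -3.8594), alpha = 0.1
Step 1: grad_x = 2*3*3.9993 = 23.9958, grad_y = 2*7*-3.8594 = -54.0316
  x_1 = 3.9993 - 0.1*23.9958 = 1.5997
  y_1 = -3.8594 - 0.1*-54.0316 = 1.5438
Step 2: grad_x = 2*3*1.5997 = 9.5983, grad_y = 2*7*1.5438 = 21.6126
  x_2 = 1.5997 - 0.1*9.5983 = 0.6399
  y_2 = 1.5438 - 0.1*21.6126 = -0.6175
Step 3: grad_x = 2*3*0.6399 = 3.8393, grad_y = 2*7*-0.6175 = -8.6451
  x_3 = 0.6399 - 0.1*3.8393 = 0.256
  y_3 = -0.6175 - 0.1*-8.6451 = 0.247
f(0.256, 0.247) = 3*0.256^2 + 7*0.247^2 = 0.6236


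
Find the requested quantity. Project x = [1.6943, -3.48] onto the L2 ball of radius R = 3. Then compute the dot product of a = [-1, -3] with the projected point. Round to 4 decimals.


Step 1: Compute ||x|| (intermediates to 6 decimals).
||x|| = sqrt(1.6943^2 + (-3.48)^2) = 3.870536
Step 2: Project.
Since ||x|| > R, scale = R/||x|| = 3/3.870536 = 0.775086, proj(x) = scale * x
proj(x) = [1.313228, -2.697299]
Step 3: Dot product.
a^T * proj(x) = -1*1.313228 - 3*(-2.697299) = 6.7787


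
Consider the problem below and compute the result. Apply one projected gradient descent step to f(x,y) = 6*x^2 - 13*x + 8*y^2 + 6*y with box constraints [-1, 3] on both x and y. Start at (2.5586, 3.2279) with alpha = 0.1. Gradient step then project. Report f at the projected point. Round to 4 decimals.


Step 1: Compute gradient at (2.5586, 3.2279).
grad_x = 2*6*2.5586 - 13 = 17.7032
grad_y = 2*8*3.2279 + 6 = 57.6464
Step 2: Gradient step.
x_raw = 2.5586 - 0.1*17.7032 = 0.7883
y_raw = 3.2279 - 0.1*57.6464 = -2.5367
Step 3: Project onto [-1, 3].
x_proj = clip(0.7883) = 0.7883
y_proj = clip(-2.5367) = -1.0
Step 4: Evaluate f.
f(0.7883, -1.0) = -4.5193


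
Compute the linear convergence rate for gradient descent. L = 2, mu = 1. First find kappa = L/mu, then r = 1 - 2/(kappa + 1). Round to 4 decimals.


Step 1: Compute the condition number.
kappa = L/mu = 2/1 = 2.0
Step 2: Compute the convergence rate.
r = 1 - 2/(kappa + 1) = 1 - 2*mu/(L + mu) = (L - mu)/(L + mu) = 1/3 = 0.3333


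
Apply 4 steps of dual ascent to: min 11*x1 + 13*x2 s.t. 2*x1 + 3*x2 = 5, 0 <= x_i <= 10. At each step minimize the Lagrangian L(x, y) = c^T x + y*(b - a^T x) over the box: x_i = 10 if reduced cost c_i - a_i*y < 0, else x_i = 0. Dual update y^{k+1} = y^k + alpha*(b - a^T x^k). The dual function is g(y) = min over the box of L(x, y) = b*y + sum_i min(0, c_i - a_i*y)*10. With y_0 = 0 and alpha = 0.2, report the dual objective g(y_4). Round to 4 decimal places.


Dual ascent for LP: min 11*x1 + 13*x2, 2*x1 + 3*x2 = 5, 0 <= x_i <= 10
Step 1: y^k = 0.0, reduced costs: (11.0, 13.0)
  x^k = (0.0, 0.0), subgradient = b - a^T x = 5.0
  y^{k+1} = 0.0 + 0.2*5.0 = 1.0
Step 2: y^k = 1.0, reduced costs: (9.0, 10.0)
  x^k = (0.0, 0.0), subgradient = b - a^T x = 5.0
  y^{k+1} = 1.0 + 0.2*5.0 = 2.0
Step 3: y^k = 2.0, reduced costs: (7.0, 7.0)
  x^k = (0.0, 0.0), subgradient = b - a^T x = 5.0
  y^{k+1} = 2.0 + 0.2*5.0 = 3.0
Step 4: y^k = 3.0, reduced costs: (5.0, 4.0)
  x^k = (0.0, 0.0), subgradient = b - a^T x = 5.0
  y^{k+1} = 3.0 + 0.2*5.0 = 4.0
Dual objective at y_4 = 4.0: reduced costs (3.0, 1.0), box minimizer x = (0.0, 0.0)
g(y_4) = b*y + (c1 - a1*y)*x1 + (c2 - a2*y)*x2 = 5*4.0 + 3.0*0.0 + 1.0*0.0 = 20.0 + 0.0 + 0.0 = 20.0


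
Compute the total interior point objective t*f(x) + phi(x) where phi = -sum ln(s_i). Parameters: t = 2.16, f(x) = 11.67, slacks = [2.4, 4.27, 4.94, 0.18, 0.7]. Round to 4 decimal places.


Step 1: Compute log-barrier.
ln values: [0.8755, 1.4516, 1.5974, -1.7148, -0.3567]
phi = -(0.8755 + 1.4516 + 1.5974 - 1.7148 - 0.3567) = -1.853
Step 2: Compute augmented objective.
t*f(x) = 2.16*11.67 = 25.2072
Total = 25.2072 - 1.853 = 23.3542


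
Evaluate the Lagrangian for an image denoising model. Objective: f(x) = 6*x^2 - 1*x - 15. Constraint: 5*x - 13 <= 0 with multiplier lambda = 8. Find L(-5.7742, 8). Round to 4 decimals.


Step 1: Evaluate f(x).
f(-5.7742) = 6*(-5.7742)^2 - 1*(-5.7742) - 15 = 190.8225
Step 2: Evaluate g(x).
g(-5.7742) = 5*-5.7742 - 13 = -41.871
Step 3: Compute Lagrangian.
L = 190.8225 + 8*-41.871 = -144.1455


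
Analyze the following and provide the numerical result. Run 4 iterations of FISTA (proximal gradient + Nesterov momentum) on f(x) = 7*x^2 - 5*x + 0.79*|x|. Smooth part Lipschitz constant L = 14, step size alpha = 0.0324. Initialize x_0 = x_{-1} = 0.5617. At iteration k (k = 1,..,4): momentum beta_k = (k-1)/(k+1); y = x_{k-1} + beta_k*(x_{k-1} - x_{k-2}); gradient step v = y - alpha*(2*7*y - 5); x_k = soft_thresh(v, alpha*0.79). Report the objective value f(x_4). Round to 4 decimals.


FISTA on f(x) = 7*x^2 - 5*x + 0.79*|x|
L = 14, alpha = 0.0324
Iteration 1: beta = 0.0, y = 0.5617 + 0.0*(0.5617 - 0.5617) = 0.5617
  grad(y) = 2.8638, v = y - alpha*grad = 0.4689
  prox(v) = soft_thresh(0.4689, 0.0256) = 0.4433
Iteration 2: beta = 0.3333, y = 0.4433 + 0.3333*(0.4433 - 0.5617) = 0.4039
  grad(y) = 0.654, v = y - alpha*grad = 0.3827
  prox(v) = soft_thresh(0.3827, 0.0256) = 0.3571
Iteration 3: beta = 0.5, y = 0.3571 + 0.5*(0.3571 - 0.4433) = 0.3139
  grad(y) = -0.6047, v = y - alpha*grad = 0.3335
  prox(v) = soft_thresh(0.3335, 0.0256) = 0.3079
Iteration 4: beta = 0.6, y = 0.3079 + 0.6*(0.3079 - 0.3571) = 0.2785
  grad(y) = -1.1014, v = y - alpha*grad = 0.3142
  prox(v) = soft_thresh(0.3142, 0.0256) = 0.2886
f(x_4) = 7*0.2886^2 - 5*0.2886 + 0.79*|0.2886| = -0.632


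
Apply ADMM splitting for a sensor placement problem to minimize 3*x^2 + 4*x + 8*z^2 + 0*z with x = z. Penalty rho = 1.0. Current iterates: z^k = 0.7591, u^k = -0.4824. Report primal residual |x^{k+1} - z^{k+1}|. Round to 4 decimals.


ADMM iteration with rho = 1.0, z^k = 0.7591, u^k = -0.4824
Step 1: x-update.
Minimize 3*x^2 + 4*x + (1.0/2)*(x - 0.7591 - 0.4824)^2
FOC: (2*3 + 1.0)*x = -4 + 1.0*(0.7591 + 0.4824)
x^{k+1} = -0.3941
Step 2: z-update.
Minimize 8*z^2 + 0*z + (1.0/2)*(-0.3941 - z - 0.4824)^2
FOC: (2*8 + 1.0)*z = 0 + 1.0*(-0.3941 - 0.4824)
z^{k+1} = -0.0516
Step 3: u-update.
u^{k+1} = -0.4824 - 0.3941 + 0.0516 = -0.8249
Step 4: Primal residual = |-0.3941 + 0.0516| = 0.3425


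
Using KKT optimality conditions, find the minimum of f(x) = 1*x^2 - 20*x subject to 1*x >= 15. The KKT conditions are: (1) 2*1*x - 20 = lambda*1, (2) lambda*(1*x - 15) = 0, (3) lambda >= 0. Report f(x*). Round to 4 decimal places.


Step 1: Try lambda = 0 (constraint inactive).
x_unc = 20/(2*1) = 10.0
Check: 1*10.0 = 10.0 < 15 -- violated!
Step 2: Constraint must be active: 1*x = 15
x* = 15/1 = 15.0
lambda = (2*1*15.0 - 20)/1 = 10.0
Step 3: Compute optimal value.
f(x*) = 1*15.0^2 - 20*15.0 = -75.0


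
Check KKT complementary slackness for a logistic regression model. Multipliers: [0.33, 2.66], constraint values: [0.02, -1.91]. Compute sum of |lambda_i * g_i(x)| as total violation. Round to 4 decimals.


KKT complementary slackness check:
lambda_1 * g_1 = 0.33 * 0.02 = 0.0066
lambda_2 * g_2 = 2.66 * -1.91 = -5.0806
Total violation = 0.0066 + 5.0806 = 5.0872


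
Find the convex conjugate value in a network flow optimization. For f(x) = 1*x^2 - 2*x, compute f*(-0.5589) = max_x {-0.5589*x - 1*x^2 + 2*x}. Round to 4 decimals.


f*(y) = sup_x {y*x - a*x^2 - b*x} = sup_x {(y-b)*x - a*x^2}
FOC: (y - b) - 2a*x = 0 => x* = (y - b)/(2a)
x* = (-0.5589 + 2)/(2*1) = 0.7206
f*(-0.5589) = (y-b)^2/(4a) = (-0.5589 + 2)^2/(4*1)
= 2.0768/4 = 0.5192


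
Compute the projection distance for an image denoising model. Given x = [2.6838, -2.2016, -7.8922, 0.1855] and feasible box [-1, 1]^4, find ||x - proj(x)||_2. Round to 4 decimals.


Project each component onto [-1, 1].
clip(2.6838) = 1.0, clip(-2.2016) = -1.0, clip(-7.8922) = -1.0, clip(0.1855) = 0.1855
Projection = [1.0, -1.0, -1.0, 0.1855]
Squared diffs: [2.8352, 1.4438, 47.5024, 0.0]
Distance = sqrt(51.7814) = 7.1959


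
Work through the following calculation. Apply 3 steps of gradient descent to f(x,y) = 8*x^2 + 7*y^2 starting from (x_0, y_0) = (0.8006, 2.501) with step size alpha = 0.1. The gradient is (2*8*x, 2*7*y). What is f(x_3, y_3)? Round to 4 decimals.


Gradient descent on f(x,y) = 8*x^2 + 7*y^2.
Starting point: (0.8006, 2.501), alpha = 0.1
Step 1: grad_x = 2*8*0.8006 = 12.8096, grad_y = 2*7*2.501 = 35.014
  x_1 = 0.8006 - 0.1*12.8096 = -0.4804
  y_1 = 2.501 - 0.1*35.014 = -1.0004
Step 2: grad_x = 2*8*-0.4804 = -7.6858, grad_y = 2*7*-1.0004 = -14.0056
  x_2 = -0.4804 - 0.1*-7.6858 = 0.2882
  y_2 = -1.0004 - 0.1*-14.0056 = 0.4002
Step 3: grad_x = 2*8*0.2882 = 4.6115, grad_y = 2*7*0.4002 = 5.6022
  x_3 = 0.2882 - 0.1*4.6115 = -0.1729
  y_3 = 0.4002 - 0.1*5.6022 = -0.1601
f(-0.1729, -0.1601) = 8*(-0.1729)^2 + 7*(-0.1601)^2 = 0.4186


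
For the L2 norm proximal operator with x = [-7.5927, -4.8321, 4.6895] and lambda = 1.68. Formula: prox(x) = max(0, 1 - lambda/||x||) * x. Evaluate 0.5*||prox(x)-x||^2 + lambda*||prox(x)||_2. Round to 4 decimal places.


Step 1: Compute ||x||.
||x|| = 10.1484
Step 2: Compute scaling factor.
scale = max(0, 1 - 1.68/10.1484) = 0.8345
Step 3: prox(x) = [-6.3358, -4.0322, 3.9132]
||prox(x)|| = 8.4684
Step 4: Proximal objective.
0.5*||prox-x||^2 = 1.4112
lambda*||prox|| = 14.2269
Total = 15.6381


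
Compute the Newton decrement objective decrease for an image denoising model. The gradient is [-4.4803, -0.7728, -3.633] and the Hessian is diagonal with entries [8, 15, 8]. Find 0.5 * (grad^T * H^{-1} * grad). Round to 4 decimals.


Step 1: H is diagonal, so H^(-1) * g = [-0.56, -0.0515, -0.4541].
Step 2: g^T H^(-1) g = sum_i g_i^2 / H_ii
  = (-4.4803)^2/8 + (-0.7728)^2/15 + (-3.633)^2/8
  = 2.5091 + 0.0398 + 1.6498 = 4.1988
Step 3: Objective decrease = 0.5 * g^T H^(-1) g = 2.0994


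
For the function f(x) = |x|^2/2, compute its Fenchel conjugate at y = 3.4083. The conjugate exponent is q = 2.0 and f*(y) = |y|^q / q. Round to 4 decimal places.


The conjugate exponent q satisfies 1/p + 1/q = 1.
p = 2, so q = 2/(2 - 1) = 2.0
|y|^q = 3.4083^2.0 = 11.6165
f*(3.4083) = 11.6165 / 2.0 = 5.8083


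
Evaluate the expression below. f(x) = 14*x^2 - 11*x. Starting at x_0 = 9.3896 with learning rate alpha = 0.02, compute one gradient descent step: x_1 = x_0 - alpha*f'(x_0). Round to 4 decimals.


We compute the gradient at x_0 and apply the update.
f'(x) = 28*x - 11
f'(9.3896) = 28*9.3896 - 11 = 251.9088
x_1 = 9.3896 - 0.02*251.9088 = 4.3514


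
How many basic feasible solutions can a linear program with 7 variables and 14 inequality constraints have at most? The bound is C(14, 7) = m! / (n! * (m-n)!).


Each vertex corresponds to some choice of n active constraints out of m, so the number of vertices is at most C(m, n) = m! / (n!(m-n)!).
m = 14, n = 7
Numerator: 14 * 13 * 12 * 11 * 10 * 9 * 8
Denominator: 7! = 5040
C(14, 7) = 3432


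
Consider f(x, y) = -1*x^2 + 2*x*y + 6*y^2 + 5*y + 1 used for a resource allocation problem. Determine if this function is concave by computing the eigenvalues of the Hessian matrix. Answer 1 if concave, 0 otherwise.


The Hessian of f(x,y) = -1*x^2 + 2*x*y + 6*y^2 + 5*y + 1 is:
H = [[-2, 2], [2, 12]]
Trace = -2 + 12 = 10
Determinant = -2*12 - (2)^2 = -28
Discriminant = (10)^2 - 4*-28 = 212.0
Eigenvalues: lambda_1 = -2.2801, lambda_2 = 12.2801
The function is not concave.

0


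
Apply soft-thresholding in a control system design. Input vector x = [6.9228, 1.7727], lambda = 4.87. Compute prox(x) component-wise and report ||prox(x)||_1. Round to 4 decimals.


Soft-thresholding with lambda = 4.87:
prox(6.9228) = sign(6.9228)*max(|6.9228| - 4.87, 0) = 2.0528
prox(1.7727) = sign(1.7727)*max(|1.7727| - 4.87, 0) = 0.0
prox(x) = [2.0528, 0.0]
||prox(x)||_1 = 2.0528 + 0.0 = 2.0528


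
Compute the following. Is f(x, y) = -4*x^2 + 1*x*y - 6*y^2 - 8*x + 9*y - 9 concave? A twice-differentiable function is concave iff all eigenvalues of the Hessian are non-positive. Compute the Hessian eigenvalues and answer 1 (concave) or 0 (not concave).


The Hessian of f(x,y) = -4*x^2 + 1*x*y - 6*y^2 - 8*x + 9*y - 9 is:
H = [[-8, 1], [1, -12]]
Trace = -8 - 12 = -20
Determinant = -8*-12 - (1)^2 = 95
Discriminant = (-20)^2 - 4*95 = 20.0
Eigenvalues: lambda_1 = -12.2361, lambda_2 = -7.7639
The function is concave.

1


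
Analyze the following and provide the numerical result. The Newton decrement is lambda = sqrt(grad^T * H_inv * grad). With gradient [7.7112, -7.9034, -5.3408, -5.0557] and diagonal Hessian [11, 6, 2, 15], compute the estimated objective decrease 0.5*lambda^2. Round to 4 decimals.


Step 1: H is diagonal, so H^(-1) * g = [0.701, -1.3172, -2.6704, -0.337].
Step 2: g^T H^(-1) g = sum_i g_i^2 / H_ii
  = (7.7112)^2/11 + (-7.9034)^2/6 + (-5.3408)^2/2 + (-5.0557)^2/15
  = 5.4057 + 10.4106 + 14.2621 + 1.704 = 31.7824
Step 3: Objective decrease = 0.5 * g^T H^(-1) g = 15.8912


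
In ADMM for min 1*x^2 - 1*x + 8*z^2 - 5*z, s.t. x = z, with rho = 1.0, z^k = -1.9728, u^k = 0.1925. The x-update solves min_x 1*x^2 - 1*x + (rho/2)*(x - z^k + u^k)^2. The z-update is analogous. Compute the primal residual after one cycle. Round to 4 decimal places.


ADMM iteration with rho = 1.0, z^k = -1.9728, u^k = 0.1925
Step 1: x-update.
Minimize 1*x^2 - 1*x + (1.0/2)*(x + 1.9728 + 0.1925)^2
FOC: (2*1 + 1.0)*x = 1 + 1.0*(-1.9728 - 0.1925)
x^{k+1} = -0.3884
Step 2: z-update.
Minimize 8*z^2 - 5*z + (1.0/2)*(-0.3884 - z + 0.1925)^2
FOC: (2*8 + 1.0)*z = 5 + 1.0*(-0.3884 + 0.1925)
z^{k+1} = 0.2826
Step 3: u-update.
u^{k+1} = 0.1925 - 0.3884 - 0.2826 = -0.4785
Step 4: Primal residual = |-0.3884 - 0.2826| = 0.671


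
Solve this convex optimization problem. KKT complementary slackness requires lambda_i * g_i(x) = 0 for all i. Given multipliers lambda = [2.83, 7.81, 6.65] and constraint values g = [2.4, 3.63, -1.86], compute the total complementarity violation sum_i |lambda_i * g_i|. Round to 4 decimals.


KKT complementary slackness check:
lambda_1 * g_1 = 2.83 * 2.4 = 6.792
lambda_2 * g_2 = 7.81 * 3.63 = 28.3503
lambda_3 * g_3 = 6.65 * -1.86 = -12.369
Total violation = 6.792 + 28.3503 + 12.369 = 47.5113


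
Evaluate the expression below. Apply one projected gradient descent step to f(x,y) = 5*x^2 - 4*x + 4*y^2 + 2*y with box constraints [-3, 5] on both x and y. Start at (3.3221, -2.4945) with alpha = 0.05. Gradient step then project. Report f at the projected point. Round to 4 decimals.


Step 1: Compute gradient at (3.3221, -2.4945).
grad_x = 2*5*3.3221 - 4 = 29.221
grad_y = 2*4*-2.4945 + 2 = -17.956
Step 2: Gradient step.
x_raw = 3.3221 - 0.05*29.221 = 1.8611
y_raw = -2.4945 - 0.05*-17.956 = -1.5967
Step 3: Project onto [-3, 5].
x_proj = clip(1.8611) = 1.8611
y_proj = clip(-1.5967) = -1.5967
Step 4: Evaluate f.
f(1.8611, -1.5967) = 16.8777


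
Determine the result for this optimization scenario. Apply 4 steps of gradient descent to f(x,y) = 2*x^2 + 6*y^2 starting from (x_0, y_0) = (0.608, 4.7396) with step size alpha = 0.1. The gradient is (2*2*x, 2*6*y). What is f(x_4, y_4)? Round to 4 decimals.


Gradient descent on f(x,y) = 2*x^2 + 6*y^2.
Starting point: (0.608, 4.7396), alpha = 0.1
Step 1: grad_x = 2*2*0.608 = 2.432, grad_y = 2*6*4.7396 = 56.8752
  x_1 = 0.608 - 0.1*2.432 = 0.3648
  y_1 = 4.7396 - 0.1*56.8752 = -0.9479
Step 2: grad_x = 2*2*0.3648 = 1.4592, grad_y = 2*6*-0.9479 = -11.375
  x_2 = 0.3648 - 0.1*1.4592 = 0.2189
  y_2 = -0.9479 - 0.1*-11.375 = 0.1896
Step 3: grad_x = 2*2*0.2189 = 0.8755, grad_y = 2*6*0.1896 = 2.275
  x_3 = 0.2189 - 0.1*0.8755 = 0.1313
  y_3 = 0.1896 - 0.1*2.275 = -0.0379
Step 4: grad_x = 2*2*0.1313 = 0.5253, grad_y = 2*6*-0.0379 = -0.455
  x_4 = 0.1313 - 0.1*0.5253 = 0.0788
  y_4 = -0.0379 - 0.1*-0.455 = 0.0076
f(0.0788, 0.0076) = 2*0.0788^2 + 6*0.0076^2 = 0.0128


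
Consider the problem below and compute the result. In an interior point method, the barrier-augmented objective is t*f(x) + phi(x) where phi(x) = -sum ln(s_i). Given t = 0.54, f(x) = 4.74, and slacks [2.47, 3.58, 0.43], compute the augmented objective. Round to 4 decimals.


Step 1: Compute log-barrier.
ln values: [0.9042, 1.2754, -0.844]
phi = -(0.9042 + 1.2754 - 0.844) = -1.3356
Step 2: Compute augmented objective.
t*f(x) = 0.54*4.74 = 2.5596
Total = 2.5596 - 1.3356 = 1.224


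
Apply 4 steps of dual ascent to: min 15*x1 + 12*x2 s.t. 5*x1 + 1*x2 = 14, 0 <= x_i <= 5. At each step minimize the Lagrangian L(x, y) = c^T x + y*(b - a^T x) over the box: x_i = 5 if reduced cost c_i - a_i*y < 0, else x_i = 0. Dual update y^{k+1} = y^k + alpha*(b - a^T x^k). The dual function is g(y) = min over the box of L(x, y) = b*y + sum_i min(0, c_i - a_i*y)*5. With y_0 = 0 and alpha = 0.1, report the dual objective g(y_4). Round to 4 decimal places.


Dual ascent for LP: min 15*x1 + 12*x2, 5*x1 + 1*x2 = 14, 0 <= x_i <= 5
Step 1: y^k = 0.0, reduced costs: (15.0, 12.0)
  x^k = (0.0, 0.0), subgradient = b - a^T x = 14.0
  y^{k+1} = 0.0 + 0.1*14.0 = 1.4
Step 2: y^k = 1.4, reduced costs: (8.0, 10.6)
  x^k = (0.0, 0.0), subgradient = b - a^T x = 14.0
  y^{k+1} = 1.4 + 0.1*14.0 = 2.8
Step 3: y^k = 2.8, reduced costs: (1.0, 9.2)
  x^k = (0.0, 0.0), subgradient = b - a^T x = 14.0
  y^{k+1} = 2.8 + 0.1*14.0 = 4.2
Step 4: y^k = 4.2, reduced costs: (-6.0, 7.8)
  x^k = (5.0, 0.0), subgradient = b - a^T x = -11.0
  y^{k+1} = 4.2 + 0.1*-11.0 = 3.1
Dual objective at y_4 = 3.1: reduced costs (-0.5, 8.9), box minimizer x = (5.0, 0.0)
g(y_4) = b*y + (c1 - a1*y)*x1 + (c2 - a2*y)*x2 = 14*3.1 + (-0.5)*5.0 + 8.9*0.0 = 43.4 - 2.5 + 0.0 = 40.9


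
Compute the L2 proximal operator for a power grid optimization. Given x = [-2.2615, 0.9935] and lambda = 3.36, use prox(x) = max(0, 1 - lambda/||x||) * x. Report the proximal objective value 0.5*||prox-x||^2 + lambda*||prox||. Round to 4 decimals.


Step 1: Compute ||x||.
||x|| = 2.4701
Step 2: Compute scaling factor.
scale = max(0, 1 - 3.36/2.4701) = 0.0
Step 3: prox(x) = [-0.0, 0.0]
||prox(x)|| = 0.0
Step 4: Proximal objective.
0.5*||prox-x||^2 = 3.0507
lambda*||prox|| = 0.0
Total = 3.0507


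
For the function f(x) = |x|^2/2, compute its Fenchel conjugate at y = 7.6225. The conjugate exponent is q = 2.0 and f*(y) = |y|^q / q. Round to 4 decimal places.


The conjugate exponent q satisfies 1/p + 1/q = 1.
p = 2, so q = 2/(2 - 1) = 2.0
|y|^q = 7.6225^2.0 = 58.1025
f*(7.6225) = 58.1025 / 2.0 = 29.0513


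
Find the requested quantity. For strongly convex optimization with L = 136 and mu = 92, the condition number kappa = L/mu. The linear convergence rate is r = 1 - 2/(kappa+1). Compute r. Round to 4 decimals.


Step 1: Compute the condition number.
kappa = L/mu = 136/92 = 1.4783
Step 2: Compute the convergence rate.
r = 1 - 2/(kappa + 1) = 1 - 2*mu/(L + mu) = (L - mu)/(L + mu) = 44/228 = 0.193


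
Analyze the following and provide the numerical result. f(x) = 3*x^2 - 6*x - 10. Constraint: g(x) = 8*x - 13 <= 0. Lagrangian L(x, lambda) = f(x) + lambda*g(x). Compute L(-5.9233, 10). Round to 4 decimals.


Step 1: Evaluate f(x).
f(-5.9233) = 3*(-5.9233)^2 - 6*(-5.9233) - 10 = 130.7962
Step 2: Evaluate g(x).
g(-5.9233) = 8*-5.9233 - 13 = -60.3864
Step 3: Compute Lagrangian.
L = 130.7962 + 10*-60.3864 = -473.0678


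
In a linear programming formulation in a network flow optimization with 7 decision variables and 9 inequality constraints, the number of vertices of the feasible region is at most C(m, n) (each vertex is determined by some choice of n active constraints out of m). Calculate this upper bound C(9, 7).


Each vertex corresponds to some choice of n active constraints out of m, so the number of vertices is at most C(m, n) = m! / (n!(m-n)!).
m = 9, n = 7
Numerator: 9 * 8 * 7 * 6 * 5 * 4 * 3
Denominator: 7! = 5040
C(9, 7) = 36


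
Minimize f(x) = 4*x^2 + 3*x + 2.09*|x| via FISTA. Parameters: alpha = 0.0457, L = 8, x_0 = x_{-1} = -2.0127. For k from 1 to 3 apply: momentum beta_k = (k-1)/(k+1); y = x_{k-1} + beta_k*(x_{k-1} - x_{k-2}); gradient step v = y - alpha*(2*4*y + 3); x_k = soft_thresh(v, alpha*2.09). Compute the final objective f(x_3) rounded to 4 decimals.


FISTA on f(x) = 4*x^2 + 3*x + 2.09*|x|
L = 8, alpha = 0.0457
Iteration 1: beta = 0.0, y = -2.0127 + 0.0*(-2.0127 + 2.0127) = -2.0127
  grad(y) = -13.1016, v = y - alpha*grad = -1.414
  prox(v) = soft_thresh(-1.414, 0.0955) = -1.3184
Iteration 2: beta = 0.3333, y = -1.3184 + 0.3333*(-1.3184 + 2.0127) = -1.087
  grad(y) = -5.6962, v = y - alpha*grad = -0.8267
  prox(v) = soft_thresh(-0.8267, 0.0955) = -0.7312
Iteration 3: beta = 0.5, y = -0.7312 + 0.5*(-0.7312 + 1.3184) = -0.4376
  grad(y) = -0.5006, v = y - alpha*grad = -0.4147
  prox(v) = soft_thresh(-0.4147, 0.0955) = -0.3192
f(x_3) = 4*(-0.3192)^2 + 3*(-0.3192) + 2.09*|-0.3192| = 0.1171


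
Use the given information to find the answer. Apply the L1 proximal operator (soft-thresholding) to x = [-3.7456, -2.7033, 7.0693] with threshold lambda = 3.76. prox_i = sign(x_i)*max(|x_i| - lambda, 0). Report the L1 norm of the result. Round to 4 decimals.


Soft-thresholding with lambda = 3.76:
prox(-3.7456) = sign(-3.7456)*max(|-3.7456| - 3.76, 0) = 0.0
prox(-2.7033) = sign(-2.7033)*max(|-2.7033| - 3.76, 0) = 0.0
prox(7.0693) = sign(7.0693)*max(|7.0693| - 3.76, 0) = 3.3093
prox(x) = [0.0, 0.0, 3.3093]
||prox(x)||_1 = 0.0 + 0.0 + 3.3093 = 3.3093


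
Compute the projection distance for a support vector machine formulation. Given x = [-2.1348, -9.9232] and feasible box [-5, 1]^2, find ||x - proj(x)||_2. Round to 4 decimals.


Project each component onto [-5, 1].
clip(-2.1348) = -2.1348, clip(-9.9232) = -5.0
Projection = [-2.1348, -5.0]
Squared diffs: [0.0, 24.2379]
Distance = sqrt(24.2379) = 4.9232


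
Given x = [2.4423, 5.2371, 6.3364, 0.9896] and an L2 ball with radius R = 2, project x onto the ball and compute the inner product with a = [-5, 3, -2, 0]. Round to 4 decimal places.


Step 1: Compute ||x|| (intermediates to 6 decimals).
||x|| = sqrt(2.4423^2 + 5.2371^2 + 6.3364^2 + 0.9896^2) = 8.632573
Step 2: Project.
Since ||x|| > R, scale = R/||x|| = 2/8.632573 = 0.231681, proj(x) = scale * x
proj(x) = [0.565835, 1.213337, 1.468023, 0.229272]
Step 3: Dot product.
a^T * proj(x) = -5*0.565835 + 3*1.213337 - 2*1.468023 + 0*0.229272 = -2.1252


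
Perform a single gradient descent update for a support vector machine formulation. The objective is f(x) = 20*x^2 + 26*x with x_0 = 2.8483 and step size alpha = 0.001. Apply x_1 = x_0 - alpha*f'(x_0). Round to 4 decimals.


We compute the gradient at x_0 and apply the update.
f'(x) = 40*x + 26
f'(2.8483) = 40*2.8483 + 26 = 139.932
x_1 = 2.8483 - 0.001*139.932 = 2.7084


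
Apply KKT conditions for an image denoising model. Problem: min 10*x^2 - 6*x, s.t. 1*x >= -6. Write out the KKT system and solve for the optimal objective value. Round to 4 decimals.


Step 1: Try lambda = 0 (constraint inactive).
Stationarity: 2*10*x - 6 = 0
x* = 6/(2*10) = 0.3
Check constraint: 1*0.3 = 0.3 >= -6 -- satisfied.
Step 2: Compute optimal value.
f(x*) = 10*0.3^2 - 6*0.3 = -0.9


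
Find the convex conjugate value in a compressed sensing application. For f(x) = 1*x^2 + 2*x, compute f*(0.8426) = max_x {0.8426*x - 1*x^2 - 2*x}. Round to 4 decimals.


f*(y) = sup_x {y*x - a*x^2 - b*x} = sup_x {(y-b)*x - a*x^2}
FOC: (y - b) - 2a*x = 0 => x* = (y - b)/(2a)
x* = (0.8426 - 2)/(2*1) = -0.5787
f*(0.8426) = (y-b)^2/(4a) = (0.8426 - 2)^2/(4*1)
= 1.3396/4 = 0.3349


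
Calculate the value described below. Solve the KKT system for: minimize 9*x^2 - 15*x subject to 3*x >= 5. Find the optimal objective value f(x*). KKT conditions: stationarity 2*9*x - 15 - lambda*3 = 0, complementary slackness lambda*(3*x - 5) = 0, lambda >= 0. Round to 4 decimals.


Step 1: Try lambda = 0 (constraint inactive).
x_unc = 15/(2*9) = 0.8333
Check: 3*0.8333 = 2.4999 < 5 -- violated!
Step 2: Constraint must be active: 3*x = 5
x* = 5/3 = 1.6667 (rounded; the exact value 5/3 is used below)
lambda = (2*9*(5/3) - 15)/3 = 5.0
Step 3: Compute optimal value.
f(x*) = 9*(5/3)^2 - 15*(5/3) = 0.0


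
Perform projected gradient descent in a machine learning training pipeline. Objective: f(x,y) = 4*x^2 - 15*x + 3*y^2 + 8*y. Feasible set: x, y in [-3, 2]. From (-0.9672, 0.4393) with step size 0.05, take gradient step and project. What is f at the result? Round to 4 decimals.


Step 1: Compute gradient at (-0.9672, 0.4393).
grad_x = 2*4*-0.9672 - 15 = -22.7376
grad_y = 2*3*0.4393 + 8 = 10.6358
Step 2: Gradient step.
x_raw = -0.9672 - 0.05*-22.7376 = 0.1697
y_raw = 0.4393 - 0.05*10.6358 = -0.0925
Step 3: Project onto [-3, 2].
x_proj = clip(0.1697) = 0.1697
y_proj = clip(-0.0925) = -0.0925
Step 4: Evaluate f.
f(0.1697, -0.0925) = -3.1443


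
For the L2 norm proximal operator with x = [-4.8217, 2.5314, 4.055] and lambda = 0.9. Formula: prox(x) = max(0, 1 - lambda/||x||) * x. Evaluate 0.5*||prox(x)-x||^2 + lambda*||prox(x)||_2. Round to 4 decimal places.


Step 1: Compute ||x||.
||x|| = 6.7897
Step 2: Compute scaling factor.
scale = max(0, 1 - 0.9/6.7897) = 0.8674
Step 3: prox(x) = [-4.1826, 2.1959, 3.5175]
||prox(x)|| = 5.8897
Step 4: Proximal objective.
0.5*||prox-x||^2 = 0.405
lambda*||prox|| = 5.3007
Total = 5.7057


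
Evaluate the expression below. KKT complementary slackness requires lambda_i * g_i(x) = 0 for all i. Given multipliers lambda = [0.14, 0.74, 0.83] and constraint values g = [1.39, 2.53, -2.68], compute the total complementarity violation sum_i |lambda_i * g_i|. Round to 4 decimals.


KKT complementary slackness check:
lambda_1 * g_1 = 0.14 * 1.39 = 0.1946
lambda_2 * g_2 = 0.74 * 2.53 = 1.8722
lambda_3 * g_3 = 0.83 * -2.68 = -2.2244
Total violation = 0.1946 + 1.8722 + 2.2244 = 4.2912


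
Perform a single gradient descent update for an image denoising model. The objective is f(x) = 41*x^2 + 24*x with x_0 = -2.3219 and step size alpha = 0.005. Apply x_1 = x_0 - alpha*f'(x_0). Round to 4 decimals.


We compute the gradient at x_0 and apply the update.
f'(x) = 82*x + 24
f'(-2.3219) = 82*-2.3219 + 24 = -166.3958
x_1 = -2.3219 - 0.005*-166.3958 = -1.4899


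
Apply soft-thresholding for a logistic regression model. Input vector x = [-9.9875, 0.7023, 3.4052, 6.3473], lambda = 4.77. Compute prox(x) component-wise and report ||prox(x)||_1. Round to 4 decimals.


Soft-thresholding with lambda = 4.77:
prox(-9.9875) = sign(-9.9875)*max(|-9.9875| - 4.77, 0) = -5.2175
prox(0.7023) = sign(0.7023)*max(|0.7023| - 4.77, 0) = 0.0
prox(3.4052) = sign(3.4052)*max(|3.4052| - 4.77, 0) = 0.0
prox(6.3473) = sign(6.3473)*max(|6.3473| - 4.77, 0) = 1.5773
prox(x) = [-5.2175, 0.0, 0.0, 1.5773]
||prox(x)||_1 = 5.2175 + 0.0 + 0.0 + 1.5773 = 6.7948


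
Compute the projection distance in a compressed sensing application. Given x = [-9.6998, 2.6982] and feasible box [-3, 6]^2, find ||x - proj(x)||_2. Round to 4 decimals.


Project each component onto [-3, 6].
clip(-9.6998) = -3.0, clip(2.6982) = 2.6982
Projection = [-3.0, 2.6982]
Squared diffs: [44.8873, 0.0]
Distance = sqrt(44.8873) = 6.6998


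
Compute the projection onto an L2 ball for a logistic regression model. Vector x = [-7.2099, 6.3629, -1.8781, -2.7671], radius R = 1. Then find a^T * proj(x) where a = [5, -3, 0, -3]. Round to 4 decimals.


Step 1: Compute ||x|| (intermediates to 6 decimals).
||x|| = sqrt((-7.2099)^2 + 6.3629^2 + (-1.8781)^2 + (-2.7671)^2) = 10.181024
Step 2: Project.
Since ||x|| > R, scale = R/||x|| = 1/10.181024 = 0.098222, proj(x) = scale * x
proj(x) = [-0.708171, 0.624977, -0.184471, -0.27179]
Step 3: Dot product.
a^T * proj(x) = 5*(-0.708171) - 3*0.624977 + 0*(-0.184471) - 3*(-0.27179) = -4.6004


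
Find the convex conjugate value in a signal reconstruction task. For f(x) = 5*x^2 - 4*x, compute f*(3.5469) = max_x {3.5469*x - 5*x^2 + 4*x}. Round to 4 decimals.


f*(y) = sup_x {y*x - a*x^2 - b*x} = sup_x {(y-b)*x - a*x^2}
FOC: (y - b) - 2a*x = 0 => x* = (y - b)/(2a)
x* = (3.5469 + 4)/(2*5) = 0.7547
f*(3.5469) = (y-b)^2/(4a) = (3.5469 + 4)^2/(4*5)
= 56.9557/20 = 2.8478


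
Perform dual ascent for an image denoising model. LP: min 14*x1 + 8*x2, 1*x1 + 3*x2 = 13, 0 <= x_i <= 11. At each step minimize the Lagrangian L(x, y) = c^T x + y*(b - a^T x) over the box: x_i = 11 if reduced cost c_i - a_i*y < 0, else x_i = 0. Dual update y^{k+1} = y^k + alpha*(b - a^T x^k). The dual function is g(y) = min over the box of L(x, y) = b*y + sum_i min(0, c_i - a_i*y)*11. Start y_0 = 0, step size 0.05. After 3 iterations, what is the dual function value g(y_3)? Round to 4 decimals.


Dual ascent for LP: min 14*x1 + 8*x2, 1*x1 + 3*x2 = 13, 0 <= x_i <= 11
Step 1: y^k = 0.0, reduced costs: (14.0, 8.0)
  x^k = (0.0, 0.0), subgradient = b - a^T x = 13.0
  y^{k+1} = 0.0 + 0.05*13.0 = 0.65
Step 2: y^k = 0.65, reduced costs: (13.35, 6.05)
  x^k = (0.0, 0.0), subgradient = b - a^T x = 13.0
  y^{k+1} = 0.65 + 0.05*13.0 = 1.3
Step 3: y^k = 1.3, reduced costs: (12.7, 4.1)
  x^k = (0.0, 0.0), subgradient = b - a^T x = 13.0
  y^{k+1} = 1.3 + 0.05*13.0 = 1.95
Dual objective at y_3 = 1.95: reduced costs (12.05, 2.15), box minimizer x = (0.0, 0.0)
g(y_3) = b*y + (c1 - a1*y)*x1 + (c2 - a2*y)*x2 = 13*1.95 + 12.05*0.0 + 2.15*0.0 = 25.35 + 0.0 + 0.0 = 25.35
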